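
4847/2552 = 4847/2552 = 1.90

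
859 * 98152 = 84312568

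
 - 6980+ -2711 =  - 9691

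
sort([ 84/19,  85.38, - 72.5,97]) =[ - 72.5,84/19,85.38, 97] 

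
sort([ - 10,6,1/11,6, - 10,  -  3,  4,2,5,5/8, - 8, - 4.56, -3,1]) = [-10, - 10, - 8 , - 4.56, - 3, - 3,1/11, 5/8,  1,2 , 4 , 5,6, 6] 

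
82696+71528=154224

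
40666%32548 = 8118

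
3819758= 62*61609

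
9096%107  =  1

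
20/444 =5/111  =  0.05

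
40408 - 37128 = 3280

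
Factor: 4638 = 2^1*3^1 * 773^1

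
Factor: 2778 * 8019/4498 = 11138391/2249=3^7 *11^1*13^( - 1 )*173^( - 1) * 463^1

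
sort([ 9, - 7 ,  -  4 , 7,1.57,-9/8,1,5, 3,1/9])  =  [ - 7, - 4,-9/8, 1/9, 1,1.57,3 , 5, 7,9] 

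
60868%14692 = 2100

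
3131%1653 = 1478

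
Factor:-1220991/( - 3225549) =406997/1075183 = 17^1*37^( - 1)*89^1*269^1*29059^( - 1)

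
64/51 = 1  +  13/51 = 1.25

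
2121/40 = 2121/40 = 53.02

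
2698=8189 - 5491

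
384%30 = 24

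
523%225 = 73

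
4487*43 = 192941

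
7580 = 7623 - 43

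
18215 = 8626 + 9589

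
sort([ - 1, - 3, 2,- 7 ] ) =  [ - 7,-3,  -  1, 2]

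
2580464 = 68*37948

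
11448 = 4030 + 7418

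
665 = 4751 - 4086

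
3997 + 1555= 5552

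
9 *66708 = 600372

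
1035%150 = 135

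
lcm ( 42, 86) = 1806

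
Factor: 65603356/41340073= 2^2 *7^2*13^1*17^( - 1 )*701^( - 1 )*3469^( - 1)*25747^1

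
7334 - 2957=4377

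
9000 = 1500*6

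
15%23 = 15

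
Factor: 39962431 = 23^1*1737497^1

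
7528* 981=7384968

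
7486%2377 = 355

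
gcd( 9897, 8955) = 3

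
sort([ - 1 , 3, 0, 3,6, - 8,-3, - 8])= [-8,  -  8, - 3 , - 1, 0, 3, 3,6]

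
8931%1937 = 1183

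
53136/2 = 26568= 26568.00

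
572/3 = 190 + 2/3  =  190.67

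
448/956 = 112/239 =0.47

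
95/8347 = 95/8347=0.01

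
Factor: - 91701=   -  3^2*23^1*443^1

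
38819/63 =38819/63 = 616.17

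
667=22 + 645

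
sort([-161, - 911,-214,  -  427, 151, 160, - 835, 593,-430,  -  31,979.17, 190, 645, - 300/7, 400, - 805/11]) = [ - 911,-835, - 430, - 427, - 214, - 161, - 805/11, - 300/7,-31, 151,160,190, 400,593,645,979.17] 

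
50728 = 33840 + 16888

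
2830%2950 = 2830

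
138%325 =138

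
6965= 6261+704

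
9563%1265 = 708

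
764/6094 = 382/3047 = 0.13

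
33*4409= 145497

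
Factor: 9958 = 2^1*13^1*383^1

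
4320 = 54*80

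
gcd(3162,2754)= 102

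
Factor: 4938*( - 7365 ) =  - 36368370 = -2^1*3^2*5^1 * 491^1*823^1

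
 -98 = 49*( - 2)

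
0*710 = 0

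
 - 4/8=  - 1 + 1/2 = -0.50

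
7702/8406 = 3851/4203 = 0.92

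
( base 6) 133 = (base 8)71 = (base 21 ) 2F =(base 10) 57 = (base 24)29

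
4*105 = 420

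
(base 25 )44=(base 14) 76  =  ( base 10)104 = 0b1101000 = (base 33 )35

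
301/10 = 301/10=30.10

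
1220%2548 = 1220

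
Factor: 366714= 2^1*3^3 * 6791^1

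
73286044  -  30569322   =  42716722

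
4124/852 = 4 + 179/213 = 4.84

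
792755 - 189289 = 603466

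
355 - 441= - 86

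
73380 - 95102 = -21722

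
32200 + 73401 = 105601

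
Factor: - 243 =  - 3^5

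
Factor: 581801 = 11^1 * 227^1 * 233^1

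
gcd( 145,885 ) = 5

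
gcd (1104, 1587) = 69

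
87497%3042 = 2321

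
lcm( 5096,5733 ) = 45864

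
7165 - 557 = 6608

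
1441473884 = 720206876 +721267008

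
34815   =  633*55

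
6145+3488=9633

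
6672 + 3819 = 10491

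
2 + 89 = 91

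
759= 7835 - 7076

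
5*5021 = 25105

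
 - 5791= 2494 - 8285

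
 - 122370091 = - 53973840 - 68396251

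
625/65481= 625/65481 =0.01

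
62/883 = 62/883 = 0.07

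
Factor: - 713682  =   -2^1*3^2*31^1*1279^1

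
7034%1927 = 1253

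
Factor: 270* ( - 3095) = - 2^1*3^3 * 5^2*619^1 = - 835650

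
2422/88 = 1211/44 = 27.52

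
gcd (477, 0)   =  477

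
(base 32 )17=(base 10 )39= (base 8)47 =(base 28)1B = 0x27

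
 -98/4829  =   - 98/4829 = - 0.02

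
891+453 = 1344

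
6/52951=6/52951 = 0.00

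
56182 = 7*8026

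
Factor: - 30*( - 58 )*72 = 125280 = 2^5*3^3*5^1*29^1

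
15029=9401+5628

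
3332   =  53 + 3279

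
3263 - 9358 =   -  6095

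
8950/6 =4475/3 =1491.67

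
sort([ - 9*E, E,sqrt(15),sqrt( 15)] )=[  -  9*E, E,sqrt( 15),sqrt(15) ] 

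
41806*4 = 167224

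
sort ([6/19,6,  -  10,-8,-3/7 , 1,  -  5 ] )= [ - 10,- 8, - 5, - 3/7,6/19,1, 6] 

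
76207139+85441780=161648919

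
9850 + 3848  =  13698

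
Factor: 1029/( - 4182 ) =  - 2^(-1)*7^3*17^(- 1)*41^( - 1 ) = - 343/1394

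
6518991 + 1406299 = 7925290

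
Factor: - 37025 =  - 5^2*1481^1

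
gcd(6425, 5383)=1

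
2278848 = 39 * 58432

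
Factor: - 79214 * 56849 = - 4503236686= - 2^1*13^1 * 4373^1*39607^1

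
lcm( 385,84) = 4620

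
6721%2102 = 415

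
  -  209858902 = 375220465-585079367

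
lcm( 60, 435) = 1740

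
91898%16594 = 8928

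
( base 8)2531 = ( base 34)169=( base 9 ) 1781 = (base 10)1369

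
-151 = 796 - 947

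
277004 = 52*5327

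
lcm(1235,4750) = 61750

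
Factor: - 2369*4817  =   - 23^1 * 103^1*4817^1 =-11411473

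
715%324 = 67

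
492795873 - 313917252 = 178878621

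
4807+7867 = 12674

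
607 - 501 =106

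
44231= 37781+6450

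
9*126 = 1134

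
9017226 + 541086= 9558312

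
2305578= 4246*543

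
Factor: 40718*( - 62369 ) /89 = - 2539540942/89 = -  2^1*47^1*89^(  -  1)*1327^1*20359^1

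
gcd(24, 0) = 24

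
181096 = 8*22637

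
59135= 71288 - 12153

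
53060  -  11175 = 41885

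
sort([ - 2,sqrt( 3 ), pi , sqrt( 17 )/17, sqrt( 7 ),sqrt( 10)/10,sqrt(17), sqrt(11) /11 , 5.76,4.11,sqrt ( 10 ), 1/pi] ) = [ - 2, sqrt(17 )/17,sqrt(11 ) /11, sqrt(10)/10, 1/pi, sqrt(3), sqrt ( 7 ),  pi, sqrt( 10), 4.11 , sqrt(17), 5.76 ] 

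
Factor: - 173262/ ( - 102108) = 2^(-1 ) * 127^( - 1 ) * 431^1=   431/254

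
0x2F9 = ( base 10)761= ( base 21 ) 1f5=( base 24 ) 17h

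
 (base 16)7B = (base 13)96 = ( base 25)4n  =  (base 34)3l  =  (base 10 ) 123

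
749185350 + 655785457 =1404970807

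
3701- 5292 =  - 1591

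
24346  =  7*3478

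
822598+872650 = 1695248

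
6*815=4890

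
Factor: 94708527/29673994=2^( - 1)*3^1*7^(- 1)*83^ (  -  1) * 443^1*25537^( -1)*71263^1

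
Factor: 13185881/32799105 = 3^( - 2) * 5^( - 1)*31^2*13721^1*728869^(  -  1)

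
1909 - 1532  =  377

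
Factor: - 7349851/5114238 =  - 2^(- 1 )*3^( - 1 ) * 59^( - 1 )*2441^1*3011^1*14447^( - 1) 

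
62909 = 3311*19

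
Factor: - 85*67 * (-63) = 358785 = 3^2*5^1*7^1*17^1*67^1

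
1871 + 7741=9612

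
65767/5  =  65767/5 =13153.40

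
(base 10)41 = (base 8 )51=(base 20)21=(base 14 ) 2D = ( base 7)56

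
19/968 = 19/968 = 0.02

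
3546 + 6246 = 9792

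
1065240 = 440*2421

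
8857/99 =89 + 46/99 = 89.46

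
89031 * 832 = 74073792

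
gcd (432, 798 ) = 6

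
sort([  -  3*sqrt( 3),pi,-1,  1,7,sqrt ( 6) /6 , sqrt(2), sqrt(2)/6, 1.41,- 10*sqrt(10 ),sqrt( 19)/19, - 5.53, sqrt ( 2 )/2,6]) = [ - 10*sqrt(10 ), - 5.53,-3 * sqrt(3 ), - 1, sqrt(19 ) /19,sqrt(2) /6, sqrt(6) /6, sqrt( 2 ) /2,1  ,  1.41,sqrt( 2),  pi, 6,7] 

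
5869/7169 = 5869/7169 = 0.82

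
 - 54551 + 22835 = - 31716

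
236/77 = 236/77 = 3.06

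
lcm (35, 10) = 70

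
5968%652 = 100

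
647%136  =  103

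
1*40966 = 40966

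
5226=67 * 78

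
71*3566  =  253186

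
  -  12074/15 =-805 + 1/15 = -  804.93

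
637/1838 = 637/1838=0.35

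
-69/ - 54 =23/18 = 1.28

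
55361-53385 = 1976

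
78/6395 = 78/6395  =  0.01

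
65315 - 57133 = 8182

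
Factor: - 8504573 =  - 7^1*11^1*17^1*73^1*89^1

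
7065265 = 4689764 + 2375501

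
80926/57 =80926/57 = 1419.75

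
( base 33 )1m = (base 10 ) 55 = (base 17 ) 34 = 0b110111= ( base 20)2F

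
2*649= 1298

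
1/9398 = 1/9398 = 0.00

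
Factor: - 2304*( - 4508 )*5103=53001962496 = 2^10*3^8*7^3* 23^1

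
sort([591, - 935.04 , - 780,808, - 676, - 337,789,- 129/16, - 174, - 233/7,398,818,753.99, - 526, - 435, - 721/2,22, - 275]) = [ - 935.04,- 780, - 676, - 526, - 435,-721/2 , - 337, - 275, - 174,-233/7, - 129/16,22,398,591, 753.99, 789,808, 818]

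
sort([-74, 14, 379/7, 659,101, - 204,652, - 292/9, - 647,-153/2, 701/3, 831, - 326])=[ - 647, - 326,  -  204, - 153/2,-74, - 292/9, 14,  379/7,  101, 701/3,652, 659, 831]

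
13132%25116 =13132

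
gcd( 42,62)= 2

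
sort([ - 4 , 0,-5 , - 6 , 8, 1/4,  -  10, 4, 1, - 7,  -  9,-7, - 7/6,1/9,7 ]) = [ - 10, - 9, - 7 , - 7,- 6 ,-5, - 4, - 7/6, 0, 1/9, 1/4,1, 4,7, 8]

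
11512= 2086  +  9426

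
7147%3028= 1091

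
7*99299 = 695093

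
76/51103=76/51103 = 0.00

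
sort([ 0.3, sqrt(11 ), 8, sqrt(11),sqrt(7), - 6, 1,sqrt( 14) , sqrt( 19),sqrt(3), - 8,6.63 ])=[- 8, - 6,0.3, 1, sqrt (3), sqrt ( 7 ),sqrt (11),sqrt( 11), sqrt( 14 ),sqrt(19),6.63 , 8 ]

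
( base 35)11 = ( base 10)36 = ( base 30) 16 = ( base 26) 1A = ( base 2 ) 100100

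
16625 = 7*2375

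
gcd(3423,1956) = 489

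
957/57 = 16+15/19 = 16.79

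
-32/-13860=8/3465 = 0.00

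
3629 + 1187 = 4816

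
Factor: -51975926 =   -  2^1*25987963^1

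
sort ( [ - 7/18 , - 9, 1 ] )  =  [ - 9,  -  7/18, 1] 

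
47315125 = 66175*715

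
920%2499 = 920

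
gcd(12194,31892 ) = 938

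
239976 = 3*79992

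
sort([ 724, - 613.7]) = [ - 613.7,724 ] 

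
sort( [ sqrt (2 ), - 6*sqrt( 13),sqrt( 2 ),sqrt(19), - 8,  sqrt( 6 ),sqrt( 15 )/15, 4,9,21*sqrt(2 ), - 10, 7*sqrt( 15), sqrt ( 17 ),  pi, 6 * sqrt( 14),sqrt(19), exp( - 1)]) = [ - 6*sqrt (13), - 10, - 8, sqrt( 15)/15, exp(  -  1 ), sqrt(2 ), sqrt( 2 ) , sqrt ( 6), pi,4, sqrt(17), sqrt( 19 ),sqrt( 19 ), 9, 6*sqrt( 14),7*sqrt( 15), 21*sqrt(2 )]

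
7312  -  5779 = 1533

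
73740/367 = 73740/367 = 200.93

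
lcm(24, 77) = 1848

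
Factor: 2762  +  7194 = 2^2*19^1*131^1 = 9956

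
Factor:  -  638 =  - 2^1*11^1 * 29^1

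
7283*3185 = 23196355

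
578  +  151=729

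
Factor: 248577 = 3^1*7^2*19^1*89^1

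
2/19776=1/9888 = 0.00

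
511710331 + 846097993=1357808324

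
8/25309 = 8/25309 = 0.00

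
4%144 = 4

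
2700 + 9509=12209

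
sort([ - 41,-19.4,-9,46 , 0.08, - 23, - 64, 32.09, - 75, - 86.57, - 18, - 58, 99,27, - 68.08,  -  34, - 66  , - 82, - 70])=[ - 86.57 , - 82, - 75, - 70, - 68.08, -66,-64,-58,- 41,-34 , - 23  ,-19.4, - 18, - 9,0.08,27,32.09, 46,99 ] 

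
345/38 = 9 + 3/38  =  9.08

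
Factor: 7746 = 2^1*  3^1*1291^1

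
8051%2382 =905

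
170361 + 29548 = 199909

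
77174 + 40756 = 117930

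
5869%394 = 353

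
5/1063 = 5/1063=0.00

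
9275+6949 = 16224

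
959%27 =14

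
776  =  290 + 486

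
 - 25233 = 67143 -92376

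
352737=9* 39193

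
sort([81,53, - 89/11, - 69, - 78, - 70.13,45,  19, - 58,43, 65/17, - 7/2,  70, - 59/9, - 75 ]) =[- 78, -75, - 70.13, - 69, - 58,-89/11, - 59/9,-7/2,65/17,19,43,45,53, 70, 81] 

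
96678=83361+13317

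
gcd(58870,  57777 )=1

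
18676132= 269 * 69428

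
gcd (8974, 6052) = 2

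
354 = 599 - 245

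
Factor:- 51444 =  - 2^2  *  3^2 *1429^1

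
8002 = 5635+2367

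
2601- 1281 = 1320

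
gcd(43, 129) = 43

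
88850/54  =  44425/27 = 1645.37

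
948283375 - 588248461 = 360034914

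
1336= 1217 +119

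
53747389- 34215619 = 19531770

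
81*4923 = 398763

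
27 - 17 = 10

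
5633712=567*9936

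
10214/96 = 5107/48 = 106.40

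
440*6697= 2946680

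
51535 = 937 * 55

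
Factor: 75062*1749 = 2^1 * 3^1*11^1*13^1*53^1*2887^1 = 131283438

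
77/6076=11/868= 0.01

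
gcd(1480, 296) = 296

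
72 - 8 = 64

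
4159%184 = 111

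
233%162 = 71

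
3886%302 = 262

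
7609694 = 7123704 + 485990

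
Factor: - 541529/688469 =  - 727^(-1)*947^ (-1)*541529^1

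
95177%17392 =8217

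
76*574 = 43624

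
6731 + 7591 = 14322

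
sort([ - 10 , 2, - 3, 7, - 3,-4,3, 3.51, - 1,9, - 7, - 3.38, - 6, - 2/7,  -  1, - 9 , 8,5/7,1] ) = [ - 10, - 9,-7,-6, - 4 , - 3.38, - 3, - 3, - 1,  -  1, - 2/7,5/7,1,2,3,  3.51, 7,8,9]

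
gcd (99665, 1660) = 5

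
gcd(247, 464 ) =1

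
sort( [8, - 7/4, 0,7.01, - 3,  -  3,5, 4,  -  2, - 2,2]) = [ - 3, - 3, - 2,-2,  -  7/4,0,2, 4,5,7.01,8]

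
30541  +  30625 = 61166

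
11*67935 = 747285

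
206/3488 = 103/1744 = 0.06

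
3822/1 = 3822=3822.00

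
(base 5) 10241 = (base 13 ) 417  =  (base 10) 696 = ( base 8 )1270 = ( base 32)lo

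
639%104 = 15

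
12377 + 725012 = 737389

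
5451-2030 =3421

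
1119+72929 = 74048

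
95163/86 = 95163/86 =1106.55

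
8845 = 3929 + 4916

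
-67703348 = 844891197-912594545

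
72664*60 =4359840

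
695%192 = 119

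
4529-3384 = 1145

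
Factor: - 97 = - 97^1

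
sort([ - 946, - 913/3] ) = [ - 946, - 913/3] 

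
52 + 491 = 543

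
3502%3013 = 489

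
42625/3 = 42625/3 = 14208.33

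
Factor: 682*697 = 2^1*11^1*17^1*31^1*41^1 =475354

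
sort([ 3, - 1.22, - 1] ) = [-1.22, -1,3 ]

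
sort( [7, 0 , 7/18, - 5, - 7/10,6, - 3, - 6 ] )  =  [ - 6, - 5, - 3, - 7/10, 0, 7/18, 6, 7]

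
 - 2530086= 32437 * ( - 78 ) 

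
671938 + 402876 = 1074814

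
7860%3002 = 1856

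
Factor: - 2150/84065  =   - 2^1*5^1*17^( - 1 )*23^( - 1 ) =- 10/391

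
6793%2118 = 439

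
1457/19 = 1457/19 = 76.68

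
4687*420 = 1968540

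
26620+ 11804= 38424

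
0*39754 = 0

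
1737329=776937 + 960392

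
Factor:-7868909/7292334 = -2^(  -  1)*3^( - 1 )*7^(  -  1 )*17^1*23^( - 1)*433^1*1069^1 * 7549^ ( - 1) 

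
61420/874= 30710/437 = 70.27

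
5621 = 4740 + 881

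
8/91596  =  2/22899 = 0.00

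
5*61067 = 305335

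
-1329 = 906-2235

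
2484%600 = 84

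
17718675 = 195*90865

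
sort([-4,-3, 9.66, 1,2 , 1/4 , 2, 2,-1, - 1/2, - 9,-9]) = [-9, - 9, - 4, - 3, - 1, - 1/2, 1/4,1,2, 2, 2, 9.66]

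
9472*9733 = 92190976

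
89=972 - 883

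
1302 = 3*434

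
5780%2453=874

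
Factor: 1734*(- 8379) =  -14529186 = - 2^1*3^3 * 7^2 * 17^2*19^1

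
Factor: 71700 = 2^2 * 3^1*5^2*239^1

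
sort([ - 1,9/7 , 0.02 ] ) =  [ - 1 , 0.02, 9/7] 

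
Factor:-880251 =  - 3^1*19^1 * 15443^1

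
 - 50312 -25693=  - 76005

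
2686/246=10 + 113/123 = 10.92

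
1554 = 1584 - 30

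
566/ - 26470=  - 1 + 12952/13235= - 0.02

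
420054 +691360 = 1111414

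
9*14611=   131499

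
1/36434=1/36434  =  0.00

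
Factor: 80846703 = 3^2*7^1*863^1*1487^1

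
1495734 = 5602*267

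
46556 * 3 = 139668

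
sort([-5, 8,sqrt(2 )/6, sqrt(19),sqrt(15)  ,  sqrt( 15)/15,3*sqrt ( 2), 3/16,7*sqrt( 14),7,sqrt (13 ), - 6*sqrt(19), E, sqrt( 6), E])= [-6*sqrt ( 19 ),-5,3/16,sqrt( 2)/6, sqrt(15)/15,sqrt( 6),  E,E, sqrt( 13 ),  sqrt(15) , 3*sqrt(2 ), sqrt(19 ), 7,8,7*sqrt( 14)]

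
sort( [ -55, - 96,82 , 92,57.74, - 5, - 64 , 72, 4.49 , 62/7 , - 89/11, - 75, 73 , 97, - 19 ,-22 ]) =[ - 96, - 75,- 64, - 55,-22, - 19 , - 89/11 , - 5 , 4.49, 62/7,  57.74,72, 73,82,92, 97] 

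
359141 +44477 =403618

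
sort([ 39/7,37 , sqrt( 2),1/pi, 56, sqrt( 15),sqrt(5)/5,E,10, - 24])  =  [-24,  1/pi,  sqrt(5) /5,sqrt( 2 ), E,sqrt( 15 ), 39/7,  10, 37,56]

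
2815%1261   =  293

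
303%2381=303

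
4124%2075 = 2049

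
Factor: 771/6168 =2^( - 3) =1/8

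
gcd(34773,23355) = 519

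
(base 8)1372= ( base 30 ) PC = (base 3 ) 1001020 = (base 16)2fa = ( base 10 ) 762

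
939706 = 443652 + 496054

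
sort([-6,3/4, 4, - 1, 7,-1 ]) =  [-6,-1, - 1, 3/4, 4,7] 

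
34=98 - 64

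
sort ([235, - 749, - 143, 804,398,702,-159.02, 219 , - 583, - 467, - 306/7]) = [-749, - 583, - 467,-159.02, - 143, - 306/7, 219, 235, 398,702, 804 ] 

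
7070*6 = 42420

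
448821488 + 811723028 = 1260544516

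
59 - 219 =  - 160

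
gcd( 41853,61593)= 21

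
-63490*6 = - 380940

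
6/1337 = 6/1337 = 0.00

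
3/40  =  3/40 = 0.07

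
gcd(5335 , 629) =1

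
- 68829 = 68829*( - 1 )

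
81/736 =81/736 =0.11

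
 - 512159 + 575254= 63095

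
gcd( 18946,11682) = 2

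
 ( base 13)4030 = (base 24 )f7j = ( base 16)227B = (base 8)21173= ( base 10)8827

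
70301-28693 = 41608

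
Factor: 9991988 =2^2*17^1*146941^1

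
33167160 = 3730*8892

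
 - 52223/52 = - 52223/52= -  1004.29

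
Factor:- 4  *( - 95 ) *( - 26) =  -2^3*5^1*13^1*19^1 = - 9880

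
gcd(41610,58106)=2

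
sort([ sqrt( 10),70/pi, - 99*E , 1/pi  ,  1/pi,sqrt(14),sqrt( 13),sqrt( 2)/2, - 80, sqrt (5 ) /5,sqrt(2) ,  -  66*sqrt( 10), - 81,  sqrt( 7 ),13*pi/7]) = [  -  99 * E, - 66*sqrt(10),-81,-80,  1/pi,1/pi , sqrt( 5 ) /5,sqrt( 2 ) /2, sqrt(2),sqrt( 7), sqrt( 10 ), sqrt(13),sqrt( 14), 13*pi/7,70/pi]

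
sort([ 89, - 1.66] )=[ - 1.66,  89 ] 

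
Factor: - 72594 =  -2^1*3^2*37^1 * 109^1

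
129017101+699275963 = 828293064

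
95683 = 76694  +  18989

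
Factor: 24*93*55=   2^3 * 3^2*5^1*11^1*31^1=122760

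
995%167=160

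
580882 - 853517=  - 272635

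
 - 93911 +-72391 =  - 166302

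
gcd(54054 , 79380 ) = 378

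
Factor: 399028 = 2^2*7^1*14251^1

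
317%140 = 37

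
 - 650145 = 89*(-7305 )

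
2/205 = 2/205 =0.01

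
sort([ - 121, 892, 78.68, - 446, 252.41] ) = [  -  446,  -  121,  78.68,252.41, 892 ]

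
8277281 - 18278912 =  - 10001631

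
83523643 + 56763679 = 140287322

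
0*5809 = 0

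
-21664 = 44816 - 66480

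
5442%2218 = 1006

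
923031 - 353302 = 569729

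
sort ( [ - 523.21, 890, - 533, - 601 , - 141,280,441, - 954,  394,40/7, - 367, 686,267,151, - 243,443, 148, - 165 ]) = [ - 954,- 601,- 533, - 523.21 , - 367,-243, - 165, - 141,40/7,148,  151,  267 , 280,394, 441, 443 , 686,890 ]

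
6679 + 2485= 9164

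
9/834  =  3/278=0.01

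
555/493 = 1+62/493 = 1.13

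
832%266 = 34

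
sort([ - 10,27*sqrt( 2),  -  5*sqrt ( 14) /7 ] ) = [ - 10, - 5*sqrt(14) /7, 27*sqrt(2)] 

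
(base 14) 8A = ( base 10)122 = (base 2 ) 1111010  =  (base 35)3H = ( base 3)11112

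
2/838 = 1/419 = 0.00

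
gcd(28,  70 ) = 14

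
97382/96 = 1014+19/48  =  1014.40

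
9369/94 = 99 + 63/94 = 99.67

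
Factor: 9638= 2^1*61^1*79^1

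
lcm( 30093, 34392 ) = 240744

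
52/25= 52/25 = 2.08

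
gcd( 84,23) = 1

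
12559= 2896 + 9663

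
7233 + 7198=14431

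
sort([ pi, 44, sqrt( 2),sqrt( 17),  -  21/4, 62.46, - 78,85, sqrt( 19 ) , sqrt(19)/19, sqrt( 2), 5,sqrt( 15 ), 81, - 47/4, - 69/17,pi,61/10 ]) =[-78, - 47/4,-21/4, - 69/17, sqrt( 19) /19, sqrt( 2 ),sqrt(2), pi,pi, sqrt(15), sqrt( 17 ),sqrt(19 ),5, 61/10,  44, 62.46,81,85]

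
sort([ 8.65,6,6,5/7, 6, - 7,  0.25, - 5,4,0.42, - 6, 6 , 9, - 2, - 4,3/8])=[ - 7, - 6, - 5, - 4,  -  2,0.25,3/8, 0.42, 5/7,4,  6, 6,  6,6,8.65,  9]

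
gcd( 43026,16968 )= 606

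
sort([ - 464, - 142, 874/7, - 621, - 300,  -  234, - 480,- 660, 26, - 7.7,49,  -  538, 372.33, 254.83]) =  [ - 660, - 621, - 538 ,- 480, - 464,- 300,-234, - 142, - 7.7, 26,49,874/7, 254.83, 372.33 ]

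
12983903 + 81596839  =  94580742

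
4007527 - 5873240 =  - 1865713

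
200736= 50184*4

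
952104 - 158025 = 794079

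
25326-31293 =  - 5967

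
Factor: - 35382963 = -3^1 * 7^1 * 11^1*47^1*3259^1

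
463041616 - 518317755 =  - 55276139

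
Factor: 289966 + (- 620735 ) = -17^1*19457^1= -330769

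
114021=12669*9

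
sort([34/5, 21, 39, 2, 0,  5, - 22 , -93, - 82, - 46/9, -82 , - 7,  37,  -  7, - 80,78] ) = [ - 93 ,-82,-82, - 80, - 22, - 7, - 7, - 46/9,0,2, 5,34/5 , 21,37, 39,78] 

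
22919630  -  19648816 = 3270814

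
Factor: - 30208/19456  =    -  59/38=- 2^( - 1 )* 19^( - 1 )*59^1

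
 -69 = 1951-2020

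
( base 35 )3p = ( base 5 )1010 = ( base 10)130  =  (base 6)334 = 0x82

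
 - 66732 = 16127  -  82859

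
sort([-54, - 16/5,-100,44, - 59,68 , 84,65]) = [ - 100,-59, - 54, - 16/5, 44 , 65,68, 84]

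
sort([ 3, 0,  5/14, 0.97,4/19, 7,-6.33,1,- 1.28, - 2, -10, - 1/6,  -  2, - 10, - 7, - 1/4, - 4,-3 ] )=[ - 10,- 10,-7 ,  -  6.33, - 4, - 3, - 2, - 2,  -  1.28,- 1/4, - 1/6,0,4/19,5/14,  0.97, 1, 3,7] 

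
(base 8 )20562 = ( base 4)2011302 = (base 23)G46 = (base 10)8562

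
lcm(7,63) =63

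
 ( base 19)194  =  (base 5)4121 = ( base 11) 448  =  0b1000011000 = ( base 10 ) 536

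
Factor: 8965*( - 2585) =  - 23174525 =- 5^2*11^2*47^1*163^1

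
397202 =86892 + 310310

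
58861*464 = 27311504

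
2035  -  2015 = 20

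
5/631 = 5/631 = 0.01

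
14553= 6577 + 7976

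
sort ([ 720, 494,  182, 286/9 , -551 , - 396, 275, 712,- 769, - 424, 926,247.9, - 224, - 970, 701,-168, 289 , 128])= [ -970, - 769,-551, - 424, - 396, -224,  -  168,  286/9 , 128 , 182 , 247.9,275,289,494 , 701,712 , 720,  926] 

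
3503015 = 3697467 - 194452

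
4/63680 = 1/15920 = 0.00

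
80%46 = 34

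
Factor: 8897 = 7^1*31^1*41^1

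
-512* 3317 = - 1698304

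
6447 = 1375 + 5072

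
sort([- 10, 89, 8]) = [ - 10,8, 89]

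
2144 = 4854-2710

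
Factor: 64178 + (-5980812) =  - 5916634 = - 2^1*61^1 * 48497^1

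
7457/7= 1065 + 2/7= 1065.29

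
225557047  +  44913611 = 270470658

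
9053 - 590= 8463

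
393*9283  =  3648219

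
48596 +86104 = 134700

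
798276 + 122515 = 920791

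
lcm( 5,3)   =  15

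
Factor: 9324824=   2^3*239^1 *4877^1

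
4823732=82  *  58826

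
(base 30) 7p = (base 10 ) 235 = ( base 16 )EB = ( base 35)6P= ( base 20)bf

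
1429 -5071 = - 3642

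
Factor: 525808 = 2^4 * 59^1*557^1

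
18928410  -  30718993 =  -11790583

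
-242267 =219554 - 461821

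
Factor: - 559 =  - 13^1*43^1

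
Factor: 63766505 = 5^1*11^1*29^1*39979^1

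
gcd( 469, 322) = 7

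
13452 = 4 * 3363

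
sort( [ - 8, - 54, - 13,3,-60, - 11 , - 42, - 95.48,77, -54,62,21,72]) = [- 95.48,  -  60,  -  54, - 54,-42, - 13,-11, - 8,3,21,62, 72, 77] 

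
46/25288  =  23/12644 = 0.00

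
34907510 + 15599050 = 50506560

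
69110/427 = 69110/427 =161.85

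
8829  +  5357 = 14186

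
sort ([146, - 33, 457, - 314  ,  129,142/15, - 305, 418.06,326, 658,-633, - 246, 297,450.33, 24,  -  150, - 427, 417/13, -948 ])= [ - 948, - 633,-427  , - 314, - 305, - 246, - 150,-33 , 142/15,24, 417/13,129, 146, 297,326,418.06,450.33, 457,658 ] 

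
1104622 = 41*26942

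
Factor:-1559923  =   - 211^1  *  7393^1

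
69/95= 69/95 =0.73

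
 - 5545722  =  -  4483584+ - 1062138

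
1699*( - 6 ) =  - 10194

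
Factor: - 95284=-2^2*7^1*41^1* 83^1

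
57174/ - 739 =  - 78 + 468/739 = - 77.37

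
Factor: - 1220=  - 2^2*5^1*61^1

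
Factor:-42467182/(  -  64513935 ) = 2^1 * 3^( - 3)*5^( - 1 )*97^1*457^1 * 479^1*477881^(-1 )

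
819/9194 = 819/9194=0.09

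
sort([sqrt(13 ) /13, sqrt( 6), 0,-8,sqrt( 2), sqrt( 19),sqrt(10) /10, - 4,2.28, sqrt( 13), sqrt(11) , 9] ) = [ - 8, - 4, 0,  sqrt(13) /13,sqrt( 10) /10, sqrt(2), 2.28, sqrt( 6) , sqrt(11),sqrt( 13) , sqrt(19), 9] 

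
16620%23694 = 16620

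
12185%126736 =12185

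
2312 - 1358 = 954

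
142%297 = 142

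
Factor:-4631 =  - 11^1 * 421^1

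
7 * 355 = 2485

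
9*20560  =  185040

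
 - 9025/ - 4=9025/4 = 2256.25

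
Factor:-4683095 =-5^1 * 936619^1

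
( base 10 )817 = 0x331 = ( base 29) s5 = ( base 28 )115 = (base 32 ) PH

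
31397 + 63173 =94570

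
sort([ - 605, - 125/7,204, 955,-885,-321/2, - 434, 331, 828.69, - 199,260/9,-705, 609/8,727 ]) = [ - 885,  -  705, - 605, - 434, - 199 , - 321/2,-125/7, 260/9, 609/8, 204,331, 727, 828.69, 955] 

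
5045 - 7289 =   -  2244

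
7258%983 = 377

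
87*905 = 78735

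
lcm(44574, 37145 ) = 222870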